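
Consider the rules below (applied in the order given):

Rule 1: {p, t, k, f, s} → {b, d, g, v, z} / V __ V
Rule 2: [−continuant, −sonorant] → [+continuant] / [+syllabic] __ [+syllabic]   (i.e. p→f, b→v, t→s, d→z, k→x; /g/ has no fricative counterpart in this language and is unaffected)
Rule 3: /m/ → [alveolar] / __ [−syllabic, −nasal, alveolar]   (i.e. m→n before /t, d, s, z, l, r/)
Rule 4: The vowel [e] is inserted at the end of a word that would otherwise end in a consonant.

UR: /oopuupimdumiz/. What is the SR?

Rule 1 (intervocalic voicing): /p/ is a voiceless obstruent between vowels /o/ and /u/, so it voices to [b]. /p/ is a voiceless obstruent between vowels /u/ and /i/, so it voices to [b]. /oopuupimdumiz/ → oobuubimdumiz.
Rule 2 (intervocalic spirantization): /b/ is a stop between vowels /o/ and /u/, so it spirantizes to the fricative [v]. /b/ is a stop between vowels /u/ and /i/, so it spirantizes to the fricative [v]. /oobuubimdumiz/ → oovuuvimdumiz.
Rule 3 (nasal place assimilation): /m/ precedes the alveolar consonant /d/, so it assimilates in place to [n]. /oovuuvimdumiz/ → oovuuvindumiz.
Rule 4 (final e-epenthesis): the form ends in the consonant /z/, so [e] is inserted word-finally. /oovuuvindumiz/ → oovuuvindumize.

oovuuvindumize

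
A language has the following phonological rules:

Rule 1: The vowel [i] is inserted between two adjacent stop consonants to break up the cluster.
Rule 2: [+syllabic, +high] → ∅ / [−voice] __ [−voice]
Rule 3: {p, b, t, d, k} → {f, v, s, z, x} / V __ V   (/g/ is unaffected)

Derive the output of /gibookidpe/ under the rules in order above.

givooxizife

Rule 1 (stop-cluster i-epenthesis): /d/ and /p/ form a stop–stop cluster, so [i] is inserted between them. /gibookidpe/ → gibookidipe.
Rule 2 (high vowel syncope): no segment meets the environment; /gibookidipe/ is unchanged.
Rule 3 (intervocalic spirantization): /b/ is a stop between vowels /i/ and /o/, so it spirantizes to the fricative [v]. /k/ is a stop between vowels /o/ and /i/, so it spirantizes to the fricative [x]. /d/ is a stop between vowels /i/ and /i/, so it spirantizes to the fricative [z]. /p/ is a stop between vowels /i/ and /e/, so it spirantizes to the fricative [f]. /gibookidipe/ → givooxizife.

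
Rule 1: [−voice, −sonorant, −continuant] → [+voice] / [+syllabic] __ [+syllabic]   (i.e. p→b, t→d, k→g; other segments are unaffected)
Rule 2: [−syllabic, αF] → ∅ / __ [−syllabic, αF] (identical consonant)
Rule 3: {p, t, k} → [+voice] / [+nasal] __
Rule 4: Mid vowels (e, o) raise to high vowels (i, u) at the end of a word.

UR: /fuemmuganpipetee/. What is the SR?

fuemuganbibedei

Rule 1 (intervocalic voicing): /p/ is a voiceless stop between vowels /i/ and /e/, so it voices to [b]. /t/ is a voiceless stop between vowels /e/ and /e/, so it voices to [d]. /fuemmuganpipetee/ → fuemmuganpibedee.
Rule 2 (degemination): /mm/ is a geminate; the first /m/ deletes. /fuemmuganpibedee/ → fuemuganpibedee.
Rule 3 (post-nasal voicing): /p/ is a voiceless stop immediately after the nasal /n/, so it voices to [b]. /fuemuganpibedee/ → fuemuganbibedee.
Rule 4 (final vowel raising): /e/ is a mid vowel in word-final position, so it raises to [i]. /fuemuganbibedee/ → fuemuganbibedei.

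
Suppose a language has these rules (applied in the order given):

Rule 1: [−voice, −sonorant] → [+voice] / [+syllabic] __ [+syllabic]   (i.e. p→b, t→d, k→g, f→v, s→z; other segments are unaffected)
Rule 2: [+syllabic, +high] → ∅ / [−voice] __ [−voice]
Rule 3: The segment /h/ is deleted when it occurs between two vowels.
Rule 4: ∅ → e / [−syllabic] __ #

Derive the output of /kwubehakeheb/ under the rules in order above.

kwubeageebe

Rule 1 (intervocalic voicing): /k/ is a voiceless obstruent between vowels /a/ and /e/, so it voices to [g]. /kwubehakeheb/ → kwubehageheb.
Rule 2 (high vowel syncope): no segment meets the environment; /kwubehageheb/ is unchanged.
Rule 3 (intervocalic h-deletion): /h/ occurs between vowels /e/ and /a/, so it deletes. /h/ occurs between vowels /e/ and /e/, so it deletes. /kwubehageheb/ → kwubeageeb.
Rule 4 (final e-epenthesis): the form ends in the consonant /b/, so [e] is inserted word-finally. /kwubeageeb/ → kwubeageebe.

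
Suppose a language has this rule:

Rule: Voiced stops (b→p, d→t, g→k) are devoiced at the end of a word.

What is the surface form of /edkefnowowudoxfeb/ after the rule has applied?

edkefnowowudoxfep

/b/ is a voiced stop in word-final position, so it devoices to [p].
The other instances of /d/ do not occur in the required environment and remain unchanged.
Surface form: [edkefnowowudoxfep].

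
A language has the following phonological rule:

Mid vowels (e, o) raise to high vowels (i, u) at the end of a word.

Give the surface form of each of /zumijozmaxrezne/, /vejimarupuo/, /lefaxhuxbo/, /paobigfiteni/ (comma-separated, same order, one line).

/zumijozmaxrezne/: /e/ is a mid vowel in word-final position, so it raises to [i]. → [zumijozmaxrezni].
/vejimarupuo/: /o/ is a mid vowel in word-final position, so it raises to [u]. → [vejimarupuu].
/lefaxhuxbo/: /o/ is a mid vowel in word-final position, so it raises to [u]. → [lefaxhuxbu].
/paobigfiteni/: the rule's environment is not met; surfaces unchanged as [paobigfiteni].

zumijozmaxrezni, vejimarupuu, lefaxhuxbu, paobigfiteni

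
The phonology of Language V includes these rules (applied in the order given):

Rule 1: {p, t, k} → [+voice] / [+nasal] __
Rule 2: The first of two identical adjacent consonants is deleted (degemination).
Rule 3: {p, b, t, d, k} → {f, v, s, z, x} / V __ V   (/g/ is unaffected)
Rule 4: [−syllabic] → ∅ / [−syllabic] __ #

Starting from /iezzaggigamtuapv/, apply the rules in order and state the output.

Rule 1 (post-nasal voicing): /t/ is a voiceless stop immediately after the nasal /m/, so it voices to [d]. /iezzaggigamtuapv/ → iezzaggigamduapv.
Rule 2 (degemination): /zz/ is a geminate; the first /z/ deletes. /gg/ is a geminate; the first /g/ deletes. /iezzaggigamduapv/ → iezagigamduapv.
Rule 3 (intervocalic spirantization): no segment meets the environment; /iezagigamduapv/ is unchanged.
Rule 4 (final cluster simplification): /v/ is the second consonant of a word-final cluster /pv/, so it deletes. /iezagigamduapv/ → iezagigamduap.

iezagigamduap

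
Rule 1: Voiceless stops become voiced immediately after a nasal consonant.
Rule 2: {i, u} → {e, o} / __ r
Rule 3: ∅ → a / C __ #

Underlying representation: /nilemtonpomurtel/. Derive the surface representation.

nilemdonbomortela

Rule 1 (post-nasal voicing): /t/ is a voiceless stop immediately after the nasal /m/, so it voices to [d]. /p/ is a voiceless stop immediately after the nasal /n/, so it voices to [b]. /nilemtonpomurtel/ → nilemdonbomurtel.
Rule 2 (pre-rhotic lowering): /u/ is a high vowel immediately before /r/, so it lowers to [o]. /nilemdonbomurtel/ → nilemdonbomortel.
Rule 3 (final a-epenthesis): the form ends in the consonant /l/, so [a] is inserted word-finally. /nilemdonbomortel/ → nilemdonbomortela.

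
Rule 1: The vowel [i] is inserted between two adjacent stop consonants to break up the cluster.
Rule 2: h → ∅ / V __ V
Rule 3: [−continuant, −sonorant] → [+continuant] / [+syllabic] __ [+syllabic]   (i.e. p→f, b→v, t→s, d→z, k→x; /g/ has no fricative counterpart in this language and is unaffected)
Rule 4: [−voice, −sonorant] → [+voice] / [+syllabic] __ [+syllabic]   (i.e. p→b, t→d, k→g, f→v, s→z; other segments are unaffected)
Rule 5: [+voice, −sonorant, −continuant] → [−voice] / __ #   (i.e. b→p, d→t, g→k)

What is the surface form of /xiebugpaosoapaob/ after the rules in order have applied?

Rule 1 (stop-cluster i-epenthesis): /g/ and /p/ form a stop–stop cluster, so [i] is inserted between them. /xiebugpaosoapaob/ → xiebugipaosoapaob.
Rule 2 (intervocalic h-deletion): no segment meets the environment; /xiebugipaosoapaob/ is unchanged.
Rule 3 (intervocalic spirantization): /b/ is a stop between vowels /e/ and /u/, so it spirantizes to the fricative [v]. /p/ is a stop between vowels /i/ and /a/, so it spirantizes to the fricative [f]. /p/ is a stop between vowels /a/ and /a/, so it spirantizes to the fricative [f]. /xiebugipaosoapaob/ → xievugifaosoafaob.
Rule 4 (intervocalic voicing): /f/ is a voiceless obstruent between vowels /i/ and /a/, so it voices to [v]. /s/ is a voiceless obstruent between vowels /o/ and /o/, so it voices to [z]. /f/ is a voiceless obstruent between vowels /a/ and /a/, so it voices to [v]. /xievugifaosoafaob/ → xievugivaozoavaob.
Rule 5 (final devoicing): /b/ is a voiced stop in word-final position, so it devoices to [p]. /xievugivaozoavaob/ → xievugivaozoavaop.

xievugivaozoavaop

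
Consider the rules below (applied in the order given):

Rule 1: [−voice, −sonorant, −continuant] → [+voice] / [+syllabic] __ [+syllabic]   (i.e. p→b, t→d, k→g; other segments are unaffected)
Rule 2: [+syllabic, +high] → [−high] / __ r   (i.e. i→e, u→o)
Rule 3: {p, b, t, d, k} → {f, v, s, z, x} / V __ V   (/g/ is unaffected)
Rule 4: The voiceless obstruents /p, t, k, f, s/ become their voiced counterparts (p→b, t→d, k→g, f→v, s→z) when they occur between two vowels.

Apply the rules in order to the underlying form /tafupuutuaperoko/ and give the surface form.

tavuvuuzuaverogo

Rule 1 (intervocalic voicing): /p/ is a voiceless stop between vowels /u/ and /u/, so it voices to [b]. /t/ is a voiceless stop between vowels /u/ and /u/, so it voices to [d]. /p/ is a voiceless stop between vowels /a/ and /e/, so it voices to [b]. /k/ is a voiceless stop between vowels /o/ and /o/, so it voices to [g]. /tafupuutuaperoko/ → tafubuuduaberogo.
Rule 2 (pre-rhotic lowering): no segment meets the environment; /tafubuuduaberogo/ is unchanged.
Rule 3 (intervocalic spirantization): /b/ is a stop between vowels /u/ and /u/, so it spirantizes to the fricative [v]. /d/ is a stop between vowels /u/ and /u/, so it spirantizes to the fricative [z]. /b/ is a stop between vowels /a/ and /e/, so it spirantizes to the fricative [v]. /tafubuuduaberogo/ → tafuvuuzuaverogo.
Rule 4 (intervocalic voicing): /f/ is a voiceless obstruent between vowels /a/ and /u/, so it voices to [v]. /tafuvuuzuaverogo/ → tavuvuuzuaverogo.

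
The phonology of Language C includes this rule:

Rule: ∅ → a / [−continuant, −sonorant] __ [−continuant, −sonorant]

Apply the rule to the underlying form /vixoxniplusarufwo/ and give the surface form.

No segment of /vixoxniplusarufwo/ meets the structural description of the rule, so the form surfaces unchanged.

vixoxniplusarufwo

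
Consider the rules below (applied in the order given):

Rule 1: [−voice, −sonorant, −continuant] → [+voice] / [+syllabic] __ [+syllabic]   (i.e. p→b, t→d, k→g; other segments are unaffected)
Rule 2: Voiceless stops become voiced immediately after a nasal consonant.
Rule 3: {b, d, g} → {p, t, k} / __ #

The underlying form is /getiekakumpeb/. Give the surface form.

Rule 1 (intervocalic voicing): /t/ is a voiceless stop between vowels /e/ and /i/, so it voices to [d]. /k/ is a voiceless stop between vowels /e/ and /a/, so it voices to [g]. /k/ is a voiceless stop between vowels /a/ and /u/, so it voices to [g]. /getiekakumpeb/ → gediegagumpeb.
Rule 2 (post-nasal voicing): /p/ is a voiceless stop immediately after the nasal /m/, so it voices to [b]. /gediegagumpeb/ → gediegagumbeb.
Rule 3 (final devoicing): /b/ is a voiced stop in word-final position, so it devoices to [p]. /gediegagumbeb/ → gediegagumbep.

gediegagumbep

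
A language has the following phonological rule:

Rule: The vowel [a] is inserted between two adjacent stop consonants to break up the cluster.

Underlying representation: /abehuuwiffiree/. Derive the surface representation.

No segment of /abehuuwiffiree/ meets the structural description of the rule, so the form surfaces unchanged.

abehuuwiffiree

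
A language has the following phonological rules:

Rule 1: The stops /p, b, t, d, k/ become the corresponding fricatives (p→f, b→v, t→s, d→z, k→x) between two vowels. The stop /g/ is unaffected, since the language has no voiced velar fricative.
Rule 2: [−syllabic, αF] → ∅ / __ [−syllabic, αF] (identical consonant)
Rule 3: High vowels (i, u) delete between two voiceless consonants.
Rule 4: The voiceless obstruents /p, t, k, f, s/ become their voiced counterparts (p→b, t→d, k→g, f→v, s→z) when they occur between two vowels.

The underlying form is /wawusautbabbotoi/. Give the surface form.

wawuzautbabozoi

Rule 1 (intervocalic spirantization): /t/ is a stop between vowels /o/ and /o/, so it spirantizes to the fricative [s]. /wawusautbabbotoi/ → wawusautbabbosoi.
Rule 2 (degemination): /bb/ is a geminate; the first /b/ deletes. /wawusautbabbosoi/ → wawusautbabosoi.
Rule 3 (high vowel syncope): no segment meets the environment; /wawusautbabosoi/ is unchanged.
Rule 4 (intervocalic voicing): /s/ is a voiceless obstruent between vowels /u/ and /a/, so it voices to [z]. /s/ is a voiceless obstruent between vowels /o/ and /o/, so it voices to [z]. /wawusautbabosoi/ → wawuzautbabozoi.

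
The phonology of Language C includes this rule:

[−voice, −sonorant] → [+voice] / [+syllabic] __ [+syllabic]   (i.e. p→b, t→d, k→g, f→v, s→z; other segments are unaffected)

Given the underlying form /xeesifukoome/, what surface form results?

/s/ is a voiceless obstruent between vowels /e/ and /i/, so it voices to [z].
/f/ is a voiceless obstruent between vowels /i/ and /u/, so it voices to [v].
/k/ is a voiceless obstruent between vowels /u/ and /o/, so it voices to [g].
Surface form: [xeezivugoome].

xeezivugoome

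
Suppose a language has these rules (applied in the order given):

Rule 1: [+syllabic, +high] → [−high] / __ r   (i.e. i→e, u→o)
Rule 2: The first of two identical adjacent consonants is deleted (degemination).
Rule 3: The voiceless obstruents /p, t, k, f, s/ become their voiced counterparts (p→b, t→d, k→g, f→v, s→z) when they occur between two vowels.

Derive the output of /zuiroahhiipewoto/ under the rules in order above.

Rule 1 (pre-rhotic lowering): /i/ is a high vowel immediately before /r/, so it lowers to [e]. /zuiroahhiipewoto/ → zueroahhiipewoto.
Rule 2 (degemination): /hh/ is a geminate; the first /h/ deletes. /zueroahhiipewoto/ → zueroahiipewoto.
Rule 3 (intervocalic voicing): /p/ is a voiceless obstruent between vowels /i/ and /e/, so it voices to [b]. /t/ is a voiceless obstruent between vowels /o/ and /o/, so it voices to [d]. /zueroahiipewoto/ → zueroahiibewodo.

zueroahiibewodo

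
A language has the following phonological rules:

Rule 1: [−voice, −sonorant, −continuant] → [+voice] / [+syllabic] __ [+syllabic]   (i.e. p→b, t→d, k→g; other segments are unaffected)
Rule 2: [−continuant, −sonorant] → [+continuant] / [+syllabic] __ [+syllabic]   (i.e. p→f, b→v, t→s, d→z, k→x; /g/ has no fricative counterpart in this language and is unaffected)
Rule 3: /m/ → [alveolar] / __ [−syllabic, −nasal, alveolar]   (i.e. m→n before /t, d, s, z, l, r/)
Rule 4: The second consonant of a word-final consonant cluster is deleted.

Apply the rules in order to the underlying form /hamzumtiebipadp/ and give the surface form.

hanzuntievivad

Rule 1 (intervocalic voicing): /p/ is a voiceless stop between vowels /i/ and /a/, so it voices to [b]. /hamzumtiebipadp/ → hamzumtiebibadp.
Rule 2 (intervocalic spirantization): /b/ is a stop between vowels /e/ and /i/, so it spirantizes to the fricative [v]. /b/ is a stop between vowels /i/ and /a/, so it spirantizes to the fricative [v]. /hamzumtiebibadp/ → hamzumtievivadp.
Rule 3 (nasal place assimilation): /m/ precedes the alveolar consonant /z/, so it assimilates in place to [n]. /m/ precedes the alveolar consonant /t/, so it assimilates in place to [n]. /hamzumtievivadp/ → hanzuntievivadp.
Rule 4 (final cluster simplification): /p/ is the second consonant of a word-final cluster /dp/, so it deletes. /hanzuntievivadp/ → hanzuntievivad.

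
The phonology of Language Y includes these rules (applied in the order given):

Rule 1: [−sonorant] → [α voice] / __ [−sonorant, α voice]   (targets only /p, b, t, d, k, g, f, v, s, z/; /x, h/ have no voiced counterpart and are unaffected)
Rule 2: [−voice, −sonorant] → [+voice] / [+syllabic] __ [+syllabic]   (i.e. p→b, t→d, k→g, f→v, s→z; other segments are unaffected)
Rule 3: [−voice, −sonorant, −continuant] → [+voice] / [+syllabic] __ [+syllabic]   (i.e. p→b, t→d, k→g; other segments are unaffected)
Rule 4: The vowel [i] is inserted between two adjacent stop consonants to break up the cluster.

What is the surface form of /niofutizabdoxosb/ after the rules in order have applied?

Rule 1 (regressive voicing assimilation): /s/ precedes the voiced obstruent /b/, so it voices to [z] by assimilation. /niofutizabdoxosb/ → niofutizabdoxozb.
Rule 2 (intervocalic voicing): /f/ is a voiceless obstruent between vowels /o/ and /u/, so it voices to [v]. /t/ is a voiceless obstruent between vowels /u/ and /i/, so it voices to [d]. /niofutizabdoxozb/ → niovudizabdoxozb.
Rule 3 (intervocalic voicing): no segment meets the environment; /niovudizabdoxozb/ is unchanged.
Rule 4 (stop-cluster i-epenthesis): /b/ and /d/ form a stop–stop cluster, so [i] is inserted between them. /niovudizabdoxozb/ → niovudizabidoxozb.

niovudizabidoxozb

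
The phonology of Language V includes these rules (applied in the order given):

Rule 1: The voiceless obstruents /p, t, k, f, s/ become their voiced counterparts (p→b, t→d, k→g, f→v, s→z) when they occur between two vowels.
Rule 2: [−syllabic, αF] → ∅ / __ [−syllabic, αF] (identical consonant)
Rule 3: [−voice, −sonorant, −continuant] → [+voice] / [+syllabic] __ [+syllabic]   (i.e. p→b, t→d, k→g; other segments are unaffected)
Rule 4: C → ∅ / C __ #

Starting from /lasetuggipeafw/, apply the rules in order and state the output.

Rule 1 (intervocalic voicing): /s/ is a voiceless obstruent between vowels /a/ and /e/, so it voices to [z]. /t/ is a voiceless obstruent between vowels /e/ and /u/, so it voices to [d]. /p/ is a voiceless obstruent between vowels /i/ and /e/, so it voices to [b]. /lasetuggipeafw/ → lazeduggibeafw.
Rule 2 (degemination): /gg/ is a geminate; the first /g/ deletes. /lazeduggibeafw/ → lazedugibeafw.
Rule 3 (intervocalic voicing): no segment meets the environment; /lazedugibeafw/ is unchanged.
Rule 4 (final cluster simplification): /w/ is the second consonant of a word-final cluster /fw/, so it deletes. /lazedugibeafw/ → lazedugibeaf.

lazedugibeaf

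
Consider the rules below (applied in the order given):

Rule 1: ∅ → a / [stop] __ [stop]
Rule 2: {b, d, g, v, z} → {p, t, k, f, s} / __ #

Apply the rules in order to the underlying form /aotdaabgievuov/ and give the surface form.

aotadaabagievuof

Rule 1 (stop-cluster a-epenthesis): /t/ and /d/ form a stop–stop cluster, so [a] is inserted between them. /b/ and /g/ form a stop–stop cluster, so [a] is inserted between them. /aotdaabgievuov/ → aotadaabagievuov.
Rule 2 (final devoicing): /v/ is a voiced obstruent in word-final position, so it devoices to [f]. /aotadaabagievuov/ → aotadaabagievuof.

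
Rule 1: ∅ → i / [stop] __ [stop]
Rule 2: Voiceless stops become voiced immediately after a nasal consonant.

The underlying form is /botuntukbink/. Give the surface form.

botundukibing

Rule 1 (stop-cluster i-epenthesis): /k/ and /b/ form a stop–stop cluster, so [i] is inserted between them. /botuntukbink/ → botuntukibink.
Rule 2 (post-nasal voicing): /t/ is a voiceless stop immediately after the nasal /n/, so it voices to [d]. /k/ is a voiceless stop immediately after the nasal /n/, so it voices to [g]. /botuntukibink/ → botundukibing.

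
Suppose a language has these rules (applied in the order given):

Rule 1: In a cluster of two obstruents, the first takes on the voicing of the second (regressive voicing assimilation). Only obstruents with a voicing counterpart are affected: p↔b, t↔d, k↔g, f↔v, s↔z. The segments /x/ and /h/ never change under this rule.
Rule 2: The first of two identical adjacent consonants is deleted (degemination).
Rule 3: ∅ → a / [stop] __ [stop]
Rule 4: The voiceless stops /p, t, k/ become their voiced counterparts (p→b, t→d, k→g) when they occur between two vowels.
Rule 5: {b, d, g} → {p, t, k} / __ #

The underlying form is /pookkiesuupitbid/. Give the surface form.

poogiesuubidabit

Rule 1 (regressive voicing assimilation): /t/ precedes the voiced obstruent /b/, so it voices to [d] by assimilation. /pookkiesuupitbid/ → pookkiesuupidbid.
Rule 2 (degemination): /kk/ is a geminate; the first /k/ deletes. /pookkiesuupidbid/ → pookiesuupidbid.
Rule 3 (stop-cluster a-epenthesis): /d/ and /b/ form a stop–stop cluster, so [a] is inserted between them. /pookiesuupidbid/ → pookiesuupidabid.
Rule 4 (intervocalic voicing): /k/ is a voiceless stop between vowels /o/ and /i/, so it voices to [g]. /p/ is a voiceless stop between vowels /u/ and /i/, so it voices to [b]. /pookiesuupidabid/ → poogiesuubidabid.
Rule 5 (final devoicing): /d/ is a voiced stop in word-final position, so it devoices to [t]. /poogiesuubidabid/ → poogiesuubidabit.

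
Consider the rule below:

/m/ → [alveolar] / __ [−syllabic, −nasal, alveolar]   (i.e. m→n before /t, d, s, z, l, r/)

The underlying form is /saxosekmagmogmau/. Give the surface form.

No segment of /saxosekmagmogmau/ meets the structural description of the rule, so the form surfaces unchanged.

saxosekmagmogmau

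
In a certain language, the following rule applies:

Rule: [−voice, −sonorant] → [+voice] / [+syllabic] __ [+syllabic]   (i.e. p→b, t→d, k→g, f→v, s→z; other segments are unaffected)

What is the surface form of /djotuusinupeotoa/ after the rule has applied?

djoduuzinubeodoa

/t/ is a voiceless obstruent between vowels /o/ and /u/, so it voices to [d].
/s/ is a voiceless obstruent between vowels /u/ and /i/, so it voices to [z].
/p/ is a voiceless obstruent between vowels /u/ and /e/, so it voices to [b].
/t/ is a voiceless obstruent between vowels /o/ and /o/, so it voices to [d].
Surface form: [djoduuzinubeodoa].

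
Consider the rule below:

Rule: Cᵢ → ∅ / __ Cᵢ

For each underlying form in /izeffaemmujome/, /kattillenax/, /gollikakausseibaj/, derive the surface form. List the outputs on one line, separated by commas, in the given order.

izefaemujome, katilenax, golikakauseibaj

/izeffaemmujome/: /ff/ is a geminate; the first /f/ deletes. /mm/ is a geminate; the first /m/ deletes. → [izefaemujome].
/kattillenax/: /tt/ is a geminate; the first /t/ deletes. /ll/ is a geminate; the first /l/ deletes. → [katilenax].
/gollikakausseibaj/: /ll/ is a geminate; the first /l/ deletes. /ss/ is a geminate; the first /s/ deletes. → [golikakauseibaj].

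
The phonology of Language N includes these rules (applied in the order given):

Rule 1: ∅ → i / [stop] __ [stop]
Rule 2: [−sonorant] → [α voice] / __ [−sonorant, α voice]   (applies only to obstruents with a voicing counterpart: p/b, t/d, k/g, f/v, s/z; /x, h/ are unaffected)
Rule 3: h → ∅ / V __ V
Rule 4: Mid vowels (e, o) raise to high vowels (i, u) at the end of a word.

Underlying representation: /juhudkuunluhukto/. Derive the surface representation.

Rule 1 (stop-cluster i-epenthesis): /d/ and /k/ form a stop–stop cluster, so [i] is inserted between them. /k/ and /t/ form a stop–stop cluster, so [i] is inserted between them. /juhudkuunluhukto/ → juhudikuunluhukito.
Rule 2 (regressive voicing assimilation): no segment meets the environment; /juhudikuunluhukito/ is unchanged.
Rule 3 (intervocalic h-deletion): /h/ occurs between vowels /u/ and /u/, so it deletes. /h/ occurs between vowels /u/ and /u/, so it deletes. /juhudikuunluhukito/ → juudikuunluukito.
Rule 4 (final vowel raising): /o/ is a mid vowel in word-final position, so it raises to [u]. /juudikuunluukito/ → juudikuunluukitu.

juudikuunluukitu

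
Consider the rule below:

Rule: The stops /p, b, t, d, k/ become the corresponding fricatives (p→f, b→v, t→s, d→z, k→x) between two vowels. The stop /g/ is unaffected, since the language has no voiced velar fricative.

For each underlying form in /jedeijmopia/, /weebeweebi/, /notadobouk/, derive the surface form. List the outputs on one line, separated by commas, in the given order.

/jedeijmopia/: /d/ is a stop between vowels /e/ and /e/, so it spirantizes to the fricative [z]. /p/ is a stop between vowels /o/ and /i/, so it spirantizes to the fricative [f]. → [jezeijmofia].
/weebeweebi/: /b/ is a stop between vowels /e/ and /e/, so it spirantizes to the fricative [v]. /b/ is a stop between vowels /e/ and /i/, so it spirantizes to the fricative [v]. → [weeveweevi].
/notadobouk/: /t/ is a stop between vowels /o/ and /a/, so it spirantizes to the fricative [s]. /d/ is a stop between vowels /a/ and /o/, so it spirantizes to the fricative [z]. /b/ is a stop between vowels /o/ and /o/, so it spirantizes to the fricative [v]. → [nosazovouk].

jezeijmofia, weeveweevi, nosazovouk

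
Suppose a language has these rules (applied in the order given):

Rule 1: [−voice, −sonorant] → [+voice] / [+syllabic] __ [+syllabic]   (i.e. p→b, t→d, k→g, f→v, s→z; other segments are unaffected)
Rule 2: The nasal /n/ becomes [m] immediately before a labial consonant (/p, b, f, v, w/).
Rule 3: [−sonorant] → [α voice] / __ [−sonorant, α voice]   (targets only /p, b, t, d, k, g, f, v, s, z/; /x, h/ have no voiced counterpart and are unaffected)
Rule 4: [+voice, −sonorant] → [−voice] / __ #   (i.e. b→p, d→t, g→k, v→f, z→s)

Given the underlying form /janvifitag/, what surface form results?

Rule 1 (intervocalic voicing): /f/ is a voiceless obstruent between vowels /i/ and /i/, so it voices to [v]. /t/ is a voiceless obstruent between vowels /i/ and /a/, so it voices to [d]. /janvifitag/ → janvividag.
Rule 2 (nasal place assimilation): /n/ precedes the labial consonant /v/, so it assimilates in place to [m]. /janvividag/ → jamvividag.
Rule 3 (regressive voicing assimilation): no segment meets the environment; /jamvividag/ is unchanged.
Rule 4 (final devoicing): /g/ is a voiced obstruent in word-final position, so it devoices to [k]. /jamvividag/ → jamvividak.

jamvividak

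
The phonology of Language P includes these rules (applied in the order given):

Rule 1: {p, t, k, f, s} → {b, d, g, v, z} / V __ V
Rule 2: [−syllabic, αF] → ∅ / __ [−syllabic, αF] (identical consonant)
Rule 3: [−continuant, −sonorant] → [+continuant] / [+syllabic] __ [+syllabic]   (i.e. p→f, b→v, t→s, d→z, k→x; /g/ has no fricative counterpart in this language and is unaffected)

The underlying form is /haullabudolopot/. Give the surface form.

haulavuzolovot

Rule 1 (intervocalic voicing): /p/ is a voiceless obstruent between vowels /o/ and /o/, so it voices to [b]. /haullabudolopot/ → haullabudolobot.
Rule 2 (degemination): /ll/ is a geminate; the first /l/ deletes. /haullabudolobot/ → haulabudolobot.
Rule 3 (intervocalic spirantization): /b/ is a stop between vowels /a/ and /u/, so it spirantizes to the fricative [v]. /d/ is a stop between vowels /u/ and /o/, so it spirantizes to the fricative [z]. /b/ is a stop between vowels /o/ and /o/, so it spirantizes to the fricative [v]. /haulabudolobot/ → haulavuzolovot.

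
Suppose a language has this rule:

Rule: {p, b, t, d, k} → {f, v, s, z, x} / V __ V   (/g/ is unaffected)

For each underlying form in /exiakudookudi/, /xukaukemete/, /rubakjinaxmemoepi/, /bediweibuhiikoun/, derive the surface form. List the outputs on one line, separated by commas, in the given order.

/exiakudookudi/: /k/ is a stop between vowels /a/ and /u/, so it spirantizes to the fricative [x]. /d/ is a stop between vowels /u/ and /o/, so it spirantizes to the fricative [z]. /k/ is a stop between vowels /o/ and /u/, so it spirantizes to the fricative [x]. /d/ is a stop between vowels /u/ and /i/, so it spirantizes to the fricative [z]. → [exiaxuzooxuzi].
/xukaukemete/: /k/ is a stop between vowels /u/ and /a/, so it spirantizes to the fricative [x]. /k/ is a stop between vowels /u/ and /e/, so it spirantizes to the fricative [x]. /t/ is a stop between vowels /e/ and /e/, so it spirantizes to the fricative [s]. → [xuxauxemese].
/rubakjinaxmemoepi/: /b/ is a stop between vowels /u/ and /a/, so it spirantizes to the fricative [v]. /p/ is a stop between vowels /e/ and /i/, so it spirantizes to the fricative [f]. → [ruvakjinaxmemoefi].
/bediweibuhiikoun/: /d/ is a stop between vowels /e/ and /i/, so it spirantizes to the fricative [z]. /b/ is a stop between vowels /i/ and /u/, so it spirantizes to the fricative [v]. /k/ is a stop between vowels /i/ and /o/, so it spirantizes to the fricative [x]. → [beziweivuhiixoun].

exiaxuzooxuzi, xuxauxemese, ruvakjinaxmemoefi, beziweivuhiixoun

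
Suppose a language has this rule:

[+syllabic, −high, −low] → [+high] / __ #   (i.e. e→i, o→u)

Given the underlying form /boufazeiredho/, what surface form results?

boufazeiredhu

/o/ is a mid vowel in word-final position, so it raises to [u].
Surface form: [boufazeiredhu].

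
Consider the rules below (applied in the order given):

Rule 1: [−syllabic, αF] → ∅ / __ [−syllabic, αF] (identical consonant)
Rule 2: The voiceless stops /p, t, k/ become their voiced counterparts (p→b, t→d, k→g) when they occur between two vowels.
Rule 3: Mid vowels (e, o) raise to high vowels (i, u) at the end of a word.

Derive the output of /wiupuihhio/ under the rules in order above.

Rule 1 (degemination): /hh/ is a geminate; the first /h/ deletes. /wiupuihhio/ → wiupuihio.
Rule 2 (intervocalic voicing): /p/ is a voiceless stop between vowels /u/ and /u/, so it voices to [b]. /wiupuihio/ → wiubuihio.
Rule 3 (final vowel raising): /o/ is a mid vowel in word-final position, so it raises to [u]. /wiubuihio/ → wiubuihiu.

wiubuihiu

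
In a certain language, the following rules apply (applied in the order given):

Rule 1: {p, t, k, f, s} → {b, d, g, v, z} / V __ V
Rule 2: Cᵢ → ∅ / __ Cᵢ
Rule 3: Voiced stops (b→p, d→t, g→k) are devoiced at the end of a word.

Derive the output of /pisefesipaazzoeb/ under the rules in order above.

pizevezibaazoep

Rule 1 (intervocalic voicing): /s/ is a voiceless obstruent between vowels /i/ and /e/, so it voices to [z]. /f/ is a voiceless obstruent between vowels /e/ and /e/, so it voices to [v]. /s/ is a voiceless obstruent between vowels /e/ and /i/, so it voices to [z]. /p/ is a voiceless obstruent between vowels /i/ and /a/, so it voices to [b]. /pisefesipaazzoeb/ → pizevezibaazzoeb.
Rule 2 (degemination): /zz/ is a geminate; the first /z/ deletes. /pizevezibaazzoeb/ → pizevezibaazoeb.
Rule 3 (final devoicing): /b/ is a voiced stop in word-final position, so it devoices to [p]. /pizevezibaazoeb/ → pizevezibaazoep.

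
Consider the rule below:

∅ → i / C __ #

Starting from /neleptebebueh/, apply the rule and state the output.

the form ends in the consonant /h/, so [i] is inserted word-finally.
Surface form: [neleptebebuehi].

neleptebebuehi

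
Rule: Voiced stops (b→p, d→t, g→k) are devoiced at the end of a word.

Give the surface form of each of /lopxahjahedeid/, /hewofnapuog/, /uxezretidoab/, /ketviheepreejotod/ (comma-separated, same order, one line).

/lopxahjahedeid/: /d/ is a voiced stop in word-final position, so it devoices to [t]. → [lopxahjahedeit].
/hewofnapuog/: /g/ is a voiced stop in word-final position, so it devoices to [k]. → [hewofnapuok].
/uxezretidoab/: /b/ is a voiced stop in word-final position, so it devoices to [p]. → [uxezretidoap].
/ketviheepreejotod/: /d/ is a voiced stop in word-final position, so it devoices to [t]. → [ketviheepreejotot].

lopxahjahedeit, hewofnapuok, uxezretidoap, ketviheepreejotot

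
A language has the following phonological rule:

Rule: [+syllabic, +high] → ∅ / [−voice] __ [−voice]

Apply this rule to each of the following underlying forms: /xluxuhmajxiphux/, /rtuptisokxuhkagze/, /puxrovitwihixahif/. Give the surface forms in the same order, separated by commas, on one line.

/xluxuhmajxiphux/: /u/ is a high vowel flanked by voiceless consonants /x/ and /h/, so it deletes. /i/ is a high vowel flanked by voiceless consonants /x/ and /p/, so it deletes. /u/ is a high vowel flanked by voiceless consonants /h/ and /x/, so it deletes. → [xluxhmajxphx].
/rtuptisokxuhkagze/: /u/ is a high vowel flanked by voiceless consonants /t/ and /p/, so it deletes. /i/ is a high vowel flanked by voiceless consonants /t/ and /s/, so it deletes. /u/ is a high vowel flanked by voiceless consonants /x/ and /h/, so it deletes. → [rtptsokxhkagze].
/puxrovitwihixahif/: /u/ is a high vowel flanked by voiceless consonants /p/ and /x/, so it deletes. /i/ is a high vowel flanked by voiceless consonants /h/ and /x/, so it deletes. /i/ is a high vowel flanked by voiceless consonants /h/ and /f/, so it deletes. → [pxrovitwihxahf].

xluxhmajxphx, rtptsokxhkagze, pxrovitwihxahf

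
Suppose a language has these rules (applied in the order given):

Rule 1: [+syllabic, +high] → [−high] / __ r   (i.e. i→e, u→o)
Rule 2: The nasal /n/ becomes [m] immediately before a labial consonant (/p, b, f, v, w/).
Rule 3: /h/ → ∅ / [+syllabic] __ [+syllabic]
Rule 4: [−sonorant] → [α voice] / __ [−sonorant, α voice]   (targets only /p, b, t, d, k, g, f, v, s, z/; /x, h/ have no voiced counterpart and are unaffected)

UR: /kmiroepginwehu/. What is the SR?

Rule 1 (pre-rhotic lowering): /i/ is a high vowel immediately before /r/, so it lowers to [e]. /kmiroepginwehu/ → kmeroepginwehu.
Rule 2 (nasal place assimilation): /n/ precedes the labial consonant /w/, so it assimilates in place to [m]. /kmeroepginwehu/ → kmeroepgimwehu.
Rule 3 (intervocalic h-deletion): /h/ occurs between vowels /e/ and /u/, so it deletes. /kmeroepgimwehu/ → kmeroepgimweu.
Rule 4 (regressive voicing assimilation): /p/ precedes the voiced obstruent /g/, so it voices to [b] by assimilation. /kmeroepgimweu/ → kmeroebgimweu.

kmeroebgimweu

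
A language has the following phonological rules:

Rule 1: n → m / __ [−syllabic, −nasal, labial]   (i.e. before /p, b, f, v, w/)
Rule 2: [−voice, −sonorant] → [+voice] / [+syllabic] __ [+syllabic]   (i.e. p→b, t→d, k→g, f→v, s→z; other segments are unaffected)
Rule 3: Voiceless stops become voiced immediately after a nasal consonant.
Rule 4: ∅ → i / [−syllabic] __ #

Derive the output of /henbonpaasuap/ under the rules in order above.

Rule 1 (nasal place assimilation): /n/ precedes the labial consonant /b/, so it assimilates in place to [m]. /n/ precedes the labial consonant /p/, so it assimilates in place to [m]. /henbonpaasuap/ → hembompaasuap.
Rule 2 (intervocalic voicing): /s/ is a voiceless obstruent between vowels /a/ and /u/, so it voices to [z]. /hembompaasuap/ → hembompaazuap.
Rule 3 (post-nasal voicing): /p/ is a voiceless stop immediately after the nasal /m/, so it voices to [b]. /hembompaazuap/ → hembombaazuap.
Rule 4 (final i-epenthesis): the form ends in the consonant /p/, so [i] is inserted word-finally. /hembombaazuap/ → hembombaazuapi.

hembombaazuapi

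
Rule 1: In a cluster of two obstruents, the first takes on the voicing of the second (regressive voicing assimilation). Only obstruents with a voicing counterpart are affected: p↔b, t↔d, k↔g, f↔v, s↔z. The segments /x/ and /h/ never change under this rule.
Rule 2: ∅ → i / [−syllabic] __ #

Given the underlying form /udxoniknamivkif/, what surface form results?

utxoniknamifkifi

Rule 1 (regressive voicing assimilation): /d/ precedes the voiceless obstruent /x/, so it devoices to [t] by assimilation. /v/ precedes the voiceless obstruent /k/, so it devoices to [f] by assimilation. /udxoniknamivkif/ → utxoniknamifkif.
Rule 2 (final i-epenthesis): the form ends in the consonant /f/, so [i] is inserted word-finally. /utxoniknamifkif/ → utxoniknamifkifi.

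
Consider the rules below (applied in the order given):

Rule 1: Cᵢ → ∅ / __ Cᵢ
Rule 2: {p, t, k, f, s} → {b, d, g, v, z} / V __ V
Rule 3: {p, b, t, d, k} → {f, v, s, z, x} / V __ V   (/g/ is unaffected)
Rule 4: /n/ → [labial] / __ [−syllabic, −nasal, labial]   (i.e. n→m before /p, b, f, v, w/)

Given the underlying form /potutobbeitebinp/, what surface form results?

pozuzoveizevimp

Rule 1 (degemination): /bb/ is a geminate; the first /b/ deletes. /potutobbeitebinp/ → potutobeitebinp.
Rule 2 (intervocalic voicing): /t/ is a voiceless obstruent between vowels /o/ and /u/, so it voices to [d]. /t/ is a voiceless obstruent between vowels /u/ and /o/, so it voices to [d]. /t/ is a voiceless obstruent between vowels /i/ and /e/, so it voices to [d]. /potutobeitebinp/ → podudobeidebinp.
Rule 3 (intervocalic spirantization): /d/ is a stop between vowels /o/ and /u/, so it spirantizes to the fricative [z]. /d/ is a stop between vowels /u/ and /o/, so it spirantizes to the fricative [z]. /b/ is a stop between vowels /o/ and /e/, so it spirantizes to the fricative [v]. /d/ is a stop between vowels /i/ and /e/, so it spirantizes to the fricative [z]. /b/ is a stop between vowels /e/ and /i/, so it spirantizes to the fricative [v]. /podudobeidebinp/ → pozuzoveizevinp.
Rule 4 (nasal place assimilation): /n/ precedes the labial consonant /p/, so it assimilates in place to [m]. /pozuzoveizevinp/ → pozuzoveizevimp.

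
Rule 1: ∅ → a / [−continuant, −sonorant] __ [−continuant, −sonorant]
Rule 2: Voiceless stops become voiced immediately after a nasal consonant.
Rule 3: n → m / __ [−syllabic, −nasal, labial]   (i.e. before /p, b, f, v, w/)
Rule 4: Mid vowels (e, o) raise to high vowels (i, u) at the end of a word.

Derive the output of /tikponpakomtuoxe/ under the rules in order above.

Rule 1 (stop-cluster a-epenthesis): /k/ and /p/ form a stop–stop cluster, so [a] is inserted between them. /tikponpakomtuoxe/ → tikaponpakomtuoxe.
Rule 2 (post-nasal voicing): /p/ is a voiceless stop immediately after the nasal /n/, so it voices to [b]. /t/ is a voiceless stop immediately after the nasal /m/, so it voices to [d]. /tikaponpakomtuoxe/ → tikaponbakomduoxe.
Rule 3 (nasal place assimilation): /n/ precedes the labial consonant /b/, so it assimilates in place to [m]. /tikaponbakomduoxe/ → tikapombakomduoxe.
Rule 4 (final vowel raising): /e/ is a mid vowel in word-final position, so it raises to [i]. /tikapombakomduoxe/ → tikapombakomduoxi.

tikapombakomduoxi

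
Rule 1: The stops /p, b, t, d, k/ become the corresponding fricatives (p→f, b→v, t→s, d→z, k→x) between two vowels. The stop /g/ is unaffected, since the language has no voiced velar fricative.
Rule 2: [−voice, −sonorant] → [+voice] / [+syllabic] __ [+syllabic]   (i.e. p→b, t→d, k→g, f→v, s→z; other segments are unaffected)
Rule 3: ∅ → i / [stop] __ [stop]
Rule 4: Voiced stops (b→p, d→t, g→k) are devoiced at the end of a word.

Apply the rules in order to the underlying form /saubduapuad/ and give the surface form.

saubiduavuat

Rule 1 (intervocalic spirantization): /p/ is a stop between vowels /a/ and /u/, so it spirantizes to the fricative [f]. /saubduapuad/ → saubduafuad.
Rule 2 (intervocalic voicing): /f/ is a voiceless obstruent between vowels /a/ and /u/, so it voices to [v]. /saubduafuad/ → saubduavuad.
Rule 3 (stop-cluster i-epenthesis): /b/ and /d/ form a stop–stop cluster, so [i] is inserted between them. /saubduavuad/ → saubiduavuad.
Rule 4 (final devoicing): /d/ is a voiced stop in word-final position, so it devoices to [t]. /saubiduavuad/ → saubiduavuat.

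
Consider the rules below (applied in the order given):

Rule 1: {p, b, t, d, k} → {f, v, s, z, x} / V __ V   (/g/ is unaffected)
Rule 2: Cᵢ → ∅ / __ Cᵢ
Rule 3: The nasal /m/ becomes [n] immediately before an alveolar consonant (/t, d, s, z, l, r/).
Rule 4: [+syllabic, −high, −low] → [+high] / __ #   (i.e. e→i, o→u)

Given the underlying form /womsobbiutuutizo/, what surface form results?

Rule 1 (intervocalic spirantization): /t/ is a stop between vowels /u/ and /u/, so it spirantizes to the fricative [s]. /t/ is a stop between vowels /u/ and /i/, so it spirantizes to the fricative [s]. /womsobbiutuutizo/ → womsobbiusuusizo.
Rule 2 (degemination): /bb/ is a geminate; the first /b/ deletes. /womsobbiusuusizo/ → womsobiusuusizo.
Rule 3 (nasal place assimilation): /m/ precedes the alveolar consonant /s/, so it assimilates in place to [n]. /womsobiusuusizo/ → wonsobiusuusizo.
Rule 4 (final vowel raising): /o/ is a mid vowel in word-final position, so it raises to [u]. /wonsobiusuusizo/ → wonsobiusuusizu.

wonsobiusuusizu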